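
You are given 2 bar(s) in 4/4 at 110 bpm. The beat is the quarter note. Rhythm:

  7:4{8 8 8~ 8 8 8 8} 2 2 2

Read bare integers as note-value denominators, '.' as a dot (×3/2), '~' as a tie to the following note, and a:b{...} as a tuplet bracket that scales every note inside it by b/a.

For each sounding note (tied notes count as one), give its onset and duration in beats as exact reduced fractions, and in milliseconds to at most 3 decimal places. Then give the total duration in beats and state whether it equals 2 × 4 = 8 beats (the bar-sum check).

1) 0.0ms=0b +155.844ms=2/7b
2) 155.844ms=2/7b +155.844ms=2/7b
3) 311.688ms=4/7b +311.688ms=4/7b
4) 623.377ms=8/7b +155.844ms=2/7b
5) 779.221ms=10/7b +155.844ms=2/7b
6) 935.065ms=12/7b +155.844ms=2/7b
7) 1090.909ms=2b +1090.909ms=2b
8) 2181.818ms=4b +1090.909ms=2b
9) 3272.727ms=6b +1090.909ms=2b
Σ=8b of 8 (110bpm 4/4) — PASS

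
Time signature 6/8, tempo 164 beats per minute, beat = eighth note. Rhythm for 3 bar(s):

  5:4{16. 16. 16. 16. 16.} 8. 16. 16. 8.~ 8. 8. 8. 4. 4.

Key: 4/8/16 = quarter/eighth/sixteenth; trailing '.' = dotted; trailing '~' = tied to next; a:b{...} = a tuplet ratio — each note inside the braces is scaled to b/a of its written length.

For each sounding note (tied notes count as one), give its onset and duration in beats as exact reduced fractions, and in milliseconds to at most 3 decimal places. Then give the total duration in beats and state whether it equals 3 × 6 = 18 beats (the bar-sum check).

1) 0.0ms=0b +219.512ms=3/5b
2) 219.512ms=3/5b +219.512ms=3/5b
3) 439.024ms=6/5b +219.512ms=3/5b
4) 658.537ms=9/5b +219.512ms=3/5b
5) 878.049ms=12/5b +219.512ms=3/5b
6) 1097.561ms=3b +548.78ms=3/2b
7) 1646.341ms=9/2b +274.39ms=3/4b
8) 1920.732ms=21/4b +274.39ms=3/4b
9) 2195.122ms=6b +1097.561ms=3b
10) 3292.683ms=9b +548.78ms=3/2b
11) 3841.463ms=21/2b +548.78ms=3/2b
12) 4390.244ms=12b +1097.561ms=3b
13) 5487.805ms=15b +1097.561ms=3b
Σ=18b of 18 (164bpm 6/8) — PASS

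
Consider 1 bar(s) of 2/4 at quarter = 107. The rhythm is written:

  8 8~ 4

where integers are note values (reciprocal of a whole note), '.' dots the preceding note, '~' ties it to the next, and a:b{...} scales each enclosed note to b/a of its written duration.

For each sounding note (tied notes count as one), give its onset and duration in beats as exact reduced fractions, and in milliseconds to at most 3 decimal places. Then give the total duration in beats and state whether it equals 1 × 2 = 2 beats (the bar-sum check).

1) 0.0ms=0b +280.374ms=1/2b
2) 280.374ms=1/2b +841.121ms=3/2b
Σ=2b of 2 (107bpm 2/4) — PASS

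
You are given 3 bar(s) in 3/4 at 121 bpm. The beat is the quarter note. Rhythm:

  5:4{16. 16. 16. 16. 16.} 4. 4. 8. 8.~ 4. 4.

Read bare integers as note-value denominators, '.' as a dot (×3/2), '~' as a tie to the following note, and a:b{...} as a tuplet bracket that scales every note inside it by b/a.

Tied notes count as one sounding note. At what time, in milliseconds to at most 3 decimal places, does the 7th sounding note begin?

note 7 onset = 3b = 1487.603ms

1. 0.0ms @ 0 + 148.76ms (3/10)
2. 148.76ms @ 3/10 + 148.76ms (3/10)
3. 297.521ms @ 3/5 + 148.76ms (3/10)
4. 446.281ms @ 9/10 + 148.76ms (3/10)
5. 595.041ms @ 6/5 + 148.76ms (3/10)
6. 743.802ms @ 3/2 + 743.802ms (3/2)
7. 1487.603ms @ 3 + 743.802ms (3/2)
8. 2231.405ms @ 9/2 + 371.901ms (3/4)
9. 2603.306ms @ 21/4 + 1115.702ms (9/4)
10. 3719.008ms @ 15/2 + 743.802ms (3/2)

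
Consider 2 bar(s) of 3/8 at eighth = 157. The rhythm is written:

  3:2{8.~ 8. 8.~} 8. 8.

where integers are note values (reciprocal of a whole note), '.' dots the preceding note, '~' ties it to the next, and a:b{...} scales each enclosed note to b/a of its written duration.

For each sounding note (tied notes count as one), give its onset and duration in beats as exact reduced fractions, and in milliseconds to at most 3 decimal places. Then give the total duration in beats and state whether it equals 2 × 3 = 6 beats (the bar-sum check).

1) 0.0ms=0b +764.331ms=2b
2) 764.331ms=2b +955.414ms=5/2b
3) 1719.745ms=9/2b +573.248ms=3/2b
Σ=6b of 6 (157bpm 3/8) — PASS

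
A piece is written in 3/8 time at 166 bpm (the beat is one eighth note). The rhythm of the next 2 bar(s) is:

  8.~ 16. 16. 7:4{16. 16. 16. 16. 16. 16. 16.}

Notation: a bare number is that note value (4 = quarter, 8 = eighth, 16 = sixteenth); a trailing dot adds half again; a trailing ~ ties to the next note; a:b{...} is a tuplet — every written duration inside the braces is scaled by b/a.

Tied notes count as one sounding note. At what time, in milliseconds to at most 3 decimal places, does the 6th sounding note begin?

1. 0.0ms @ 0 + 813.253ms (9/4)
2. 813.253ms @ 9/4 + 271.084ms (3/4)
3. 1084.337ms @ 3 + 154.905ms (3/7)
4. 1239.243ms @ 24/7 + 154.905ms (3/7)
5. 1394.148ms @ 27/7 + 154.905ms (3/7)
6. 1549.053ms @ 30/7 + 154.905ms (3/7)
7. 1703.959ms @ 33/7 + 154.905ms (3/7)
8. 1858.864ms @ 36/7 + 154.905ms (3/7)
9. 2013.769ms @ 39/7 + 154.905ms (3/7)

note 6 onset = 30/7b = 1549.053ms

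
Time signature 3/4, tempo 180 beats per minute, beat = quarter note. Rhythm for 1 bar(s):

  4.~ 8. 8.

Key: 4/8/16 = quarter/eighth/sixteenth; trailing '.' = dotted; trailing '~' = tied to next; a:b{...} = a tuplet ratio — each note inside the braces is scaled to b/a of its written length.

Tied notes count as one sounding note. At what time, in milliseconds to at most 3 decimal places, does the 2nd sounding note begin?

1. 0.0ms @ 0 + 750.0ms (9/4)
2. 750.0ms @ 9/4 + 250.0ms (3/4)

note 2 onset = 9/4b = 750.0ms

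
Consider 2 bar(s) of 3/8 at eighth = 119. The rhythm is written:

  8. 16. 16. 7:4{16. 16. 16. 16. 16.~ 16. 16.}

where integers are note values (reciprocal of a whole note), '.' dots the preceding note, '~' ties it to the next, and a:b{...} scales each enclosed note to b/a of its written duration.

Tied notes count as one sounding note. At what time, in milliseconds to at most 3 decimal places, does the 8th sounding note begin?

note 8 onset = 33/7b = 2376.951ms

1. 0.0ms @ 0 + 756.303ms (3/2)
2. 756.303ms @ 3/2 + 378.151ms (3/4)
3. 1134.454ms @ 9/4 + 378.151ms (3/4)
4. 1512.605ms @ 3 + 216.086ms (3/7)
5. 1728.691ms @ 24/7 + 216.086ms (3/7)
6. 1944.778ms @ 27/7 + 216.086ms (3/7)
7. 2160.864ms @ 30/7 + 216.086ms (3/7)
8. 2376.951ms @ 33/7 + 432.173ms (6/7)
9. 2809.124ms @ 39/7 + 216.086ms (3/7)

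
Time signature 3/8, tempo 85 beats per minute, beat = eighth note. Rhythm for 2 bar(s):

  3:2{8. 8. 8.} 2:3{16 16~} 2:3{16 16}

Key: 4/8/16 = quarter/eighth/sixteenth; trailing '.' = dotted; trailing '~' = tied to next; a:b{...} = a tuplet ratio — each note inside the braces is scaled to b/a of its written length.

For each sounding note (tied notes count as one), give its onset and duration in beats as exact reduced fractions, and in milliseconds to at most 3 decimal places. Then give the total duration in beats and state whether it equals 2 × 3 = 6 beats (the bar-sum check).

1) 0.0ms=0b +705.882ms=1b
2) 705.882ms=1b +705.882ms=1b
3) 1411.765ms=2b +705.882ms=1b
4) 2117.647ms=3b +529.412ms=3/4b
5) 2647.059ms=15/4b +1058.824ms=3/2b
6) 3705.882ms=21/4b +529.412ms=3/4b
Σ=6b of 6 (85bpm 3/8) — PASS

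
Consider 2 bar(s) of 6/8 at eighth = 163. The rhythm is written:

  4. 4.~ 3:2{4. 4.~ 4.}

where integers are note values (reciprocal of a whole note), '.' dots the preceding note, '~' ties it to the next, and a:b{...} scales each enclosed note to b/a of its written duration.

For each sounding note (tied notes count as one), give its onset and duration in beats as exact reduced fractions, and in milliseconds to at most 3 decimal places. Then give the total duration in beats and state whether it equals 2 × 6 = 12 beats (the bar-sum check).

1) 0.0ms=0b +1104.294ms=3b
2) 1104.294ms=3b +1840.491ms=5b
3) 2944.785ms=8b +1472.393ms=4b
Σ=12b of 12 (163bpm 6/8) — PASS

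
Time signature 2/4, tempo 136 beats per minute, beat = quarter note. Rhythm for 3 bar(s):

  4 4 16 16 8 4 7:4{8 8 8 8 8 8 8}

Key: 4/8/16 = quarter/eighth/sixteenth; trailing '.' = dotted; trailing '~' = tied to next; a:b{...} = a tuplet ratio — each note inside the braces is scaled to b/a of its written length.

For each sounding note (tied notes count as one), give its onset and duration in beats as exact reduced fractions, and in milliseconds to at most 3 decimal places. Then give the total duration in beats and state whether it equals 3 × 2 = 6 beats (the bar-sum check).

1) 0.0ms=0b +441.176ms=1b
2) 441.176ms=1b +441.176ms=1b
3) 882.353ms=2b +110.294ms=1/4b
4) 992.647ms=9/4b +110.294ms=1/4b
5) 1102.941ms=5/2b +220.588ms=1/2b
6) 1323.529ms=3b +441.176ms=1b
7) 1764.706ms=4b +126.05ms=2/7b
8) 1890.756ms=30/7b +126.05ms=2/7b
9) 2016.807ms=32/7b +126.05ms=2/7b
10) 2142.857ms=34/7b +126.05ms=2/7b
11) 2268.908ms=36/7b +126.05ms=2/7b
12) 2394.958ms=38/7b +126.05ms=2/7b
13) 2521.008ms=40/7b +126.05ms=2/7b
Σ=6b of 6 (136bpm 2/4) — PASS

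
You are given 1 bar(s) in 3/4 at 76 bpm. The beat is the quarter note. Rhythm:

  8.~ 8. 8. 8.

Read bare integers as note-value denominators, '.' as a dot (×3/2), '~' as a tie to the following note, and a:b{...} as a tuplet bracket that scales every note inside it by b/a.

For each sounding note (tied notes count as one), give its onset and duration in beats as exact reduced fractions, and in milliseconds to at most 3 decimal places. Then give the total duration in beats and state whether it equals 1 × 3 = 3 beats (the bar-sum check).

1) 0.0ms=0b +1184.211ms=3/2b
2) 1184.211ms=3/2b +592.105ms=3/4b
3) 1776.316ms=9/4b +592.105ms=3/4b
Σ=3b of 3 (76bpm 3/4) — PASS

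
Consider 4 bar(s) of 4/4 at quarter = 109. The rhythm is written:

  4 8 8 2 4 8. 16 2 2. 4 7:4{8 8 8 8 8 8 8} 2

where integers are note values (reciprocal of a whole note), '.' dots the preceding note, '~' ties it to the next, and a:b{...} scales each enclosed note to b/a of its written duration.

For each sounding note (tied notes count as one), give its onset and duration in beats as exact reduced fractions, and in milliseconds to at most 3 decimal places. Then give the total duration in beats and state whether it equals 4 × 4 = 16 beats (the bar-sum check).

1) 0.0ms=0b +550.459ms=1b
2) 550.459ms=1b +275.229ms=1/2b
3) 825.688ms=3/2b +275.229ms=1/2b
4) 1100.917ms=2b +1100.917ms=2b
5) 2201.835ms=4b +550.459ms=1b
6) 2752.294ms=5b +412.844ms=3/4b
7) 3165.138ms=23/4b +137.615ms=1/4b
8) 3302.752ms=6b +1100.917ms=2b
9) 4403.67ms=8b +1651.376ms=3b
10) 6055.046ms=11b +550.459ms=1b
11) 6605.505ms=12b +157.274ms=2/7b
12) 6762.779ms=86/7b +157.274ms=2/7b
13) 6920.052ms=88/7b +157.274ms=2/7b
14) 7077.326ms=90/7b +157.274ms=2/7b
15) 7234.6ms=92/7b +157.274ms=2/7b
16) 7391.874ms=94/7b +157.274ms=2/7b
17) 7549.148ms=96/7b +157.274ms=2/7b
18) 7706.422ms=14b +1100.917ms=2b
Σ=16b of 16 (109bpm 4/4) — PASS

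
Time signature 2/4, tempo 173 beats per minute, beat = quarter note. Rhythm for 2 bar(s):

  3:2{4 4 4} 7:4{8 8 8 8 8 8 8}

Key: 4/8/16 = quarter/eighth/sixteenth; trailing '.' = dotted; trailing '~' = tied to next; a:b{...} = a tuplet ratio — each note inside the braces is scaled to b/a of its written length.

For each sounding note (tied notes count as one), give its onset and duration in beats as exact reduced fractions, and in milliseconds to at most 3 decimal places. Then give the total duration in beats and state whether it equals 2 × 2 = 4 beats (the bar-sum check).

1) 0.0ms=0b +231.214ms=2/3b
2) 231.214ms=2/3b +231.214ms=2/3b
3) 462.428ms=4/3b +231.214ms=2/3b
4) 693.642ms=2b +99.092ms=2/7b
5) 792.733ms=16/7b +99.092ms=2/7b
6) 891.825ms=18/7b +99.092ms=2/7b
7) 990.917ms=20/7b +99.092ms=2/7b
8) 1090.008ms=22/7b +99.092ms=2/7b
9) 1189.1ms=24/7b +99.092ms=2/7b
10) 1288.192ms=26/7b +99.092ms=2/7b
Σ=4b of 4 (173bpm 2/4) — PASS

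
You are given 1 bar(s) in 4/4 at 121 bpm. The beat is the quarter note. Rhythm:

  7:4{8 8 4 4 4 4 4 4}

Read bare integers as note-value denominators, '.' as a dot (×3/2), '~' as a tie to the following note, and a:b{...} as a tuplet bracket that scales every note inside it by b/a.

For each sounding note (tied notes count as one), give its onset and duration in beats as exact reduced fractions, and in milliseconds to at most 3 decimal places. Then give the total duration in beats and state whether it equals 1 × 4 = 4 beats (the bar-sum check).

1) 0.0ms=0b +141.677ms=2/7b
2) 141.677ms=2/7b +141.677ms=2/7b
3) 283.353ms=4/7b +283.353ms=4/7b
4) 566.706ms=8/7b +283.353ms=4/7b
5) 850.059ms=12/7b +283.353ms=4/7b
6) 1133.412ms=16/7b +283.353ms=4/7b
7) 1416.765ms=20/7b +283.353ms=4/7b
8) 1700.118ms=24/7b +283.353ms=4/7b
Σ=4b of 4 (121bpm 4/4) — PASS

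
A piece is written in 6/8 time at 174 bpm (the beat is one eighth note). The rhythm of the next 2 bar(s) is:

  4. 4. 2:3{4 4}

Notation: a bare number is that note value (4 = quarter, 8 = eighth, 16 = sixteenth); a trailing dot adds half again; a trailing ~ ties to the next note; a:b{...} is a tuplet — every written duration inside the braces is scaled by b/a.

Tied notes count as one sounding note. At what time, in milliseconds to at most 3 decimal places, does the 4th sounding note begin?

note 4 onset = 9b = 3103.448ms

1. 0.0ms @ 0 + 1034.483ms (3)
2. 1034.483ms @ 3 + 1034.483ms (3)
3. 2068.966ms @ 6 + 1034.483ms (3)
4. 3103.448ms @ 9 + 1034.483ms (3)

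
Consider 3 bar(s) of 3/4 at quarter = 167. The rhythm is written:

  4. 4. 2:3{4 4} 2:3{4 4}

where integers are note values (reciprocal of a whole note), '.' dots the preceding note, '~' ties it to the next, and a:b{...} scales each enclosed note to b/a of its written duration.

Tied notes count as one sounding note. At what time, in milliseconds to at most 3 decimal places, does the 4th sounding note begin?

1. 0.0ms @ 0 + 538.922ms (3/2)
2. 538.922ms @ 3/2 + 538.922ms (3/2)
3. 1077.844ms @ 3 + 538.922ms (3/2)
4. 1616.766ms @ 9/2 + 538.922ms (3/2)
5. 2155.689ms @ 6 + 538.922ms (3/2)
6. 2694.611ms @ 15/2 + 538.922ms (3/2)

note 4 onset = 9/2b = 1616.766ms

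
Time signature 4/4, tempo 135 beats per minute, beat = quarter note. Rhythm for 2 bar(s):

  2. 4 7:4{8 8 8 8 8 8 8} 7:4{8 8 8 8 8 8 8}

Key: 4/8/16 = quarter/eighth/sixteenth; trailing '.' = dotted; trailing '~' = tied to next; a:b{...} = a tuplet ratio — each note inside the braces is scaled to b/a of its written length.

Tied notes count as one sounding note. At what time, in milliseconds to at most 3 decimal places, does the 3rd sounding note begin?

note 3 onset = 4b = 1777.778ms

1. 0.0ms @ 0 + 1333.333ms (3)
2. 1333.333ms @ 3 + 444.444ms (1)
3. 1777.778ms @ 4 + 126.984ms (2/7)
4. 1904.762ms @ 30/7 + 126.984ms (2/7)
5. 2031.746ms @ 32/7 + 126.984ms (2/7)
6. 2158.73ms @ 34/7 + 126.984ms (2/7)
7. 2285.714ms @ 36/7 + 126.984ms (2/7)
8. 2412.698ms @ 38/7 + 126.984ms (2/7)
9. 2539.683ms @ 40/7 + 126.984ms (2/7)
10. 2666.667ms @ 6 + 126.984ms (2/7)
11. 2793.651ms @ 44/7 + 126.984ms (2/7)
12. 2920.635ms @ 46/7 + 126.984ms (2/7)
13. 3047.619ms @ 48/7 + 126.984ms (2/7)
14. 3174.603ms @ 50/7 + 126.984ms (2/7)
15. 3301.587ms @ 52/7 + 126.984ms (2/7)
16. 3428.571ms @ 54/7 + 126.984ms (2/7)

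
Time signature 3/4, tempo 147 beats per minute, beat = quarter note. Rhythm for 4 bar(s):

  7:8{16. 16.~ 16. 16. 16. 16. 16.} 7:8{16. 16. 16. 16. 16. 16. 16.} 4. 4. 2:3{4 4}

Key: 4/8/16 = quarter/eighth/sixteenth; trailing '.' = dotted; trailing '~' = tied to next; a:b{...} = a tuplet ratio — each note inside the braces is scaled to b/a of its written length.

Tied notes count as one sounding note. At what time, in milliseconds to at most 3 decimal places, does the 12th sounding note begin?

note 12 onset = 36/7b = 2099.125ms

1. 0.0ms @ 0 + 174.927ms (3/7)
2. 174.927ms @ 3/7 + 349.854ms (6/7)
3. 524.781ms @ 9/7 + 174.927ms (3/7)
4. 699.708ms @ 12/7 + 174.927ms (3/7)
5. 874.636ms @ 15/7 + 174.927ms (3/7)
6. 1049.563ms @ 18/7 + 174.927ms (3/7)
7. 1224.49ms @ 3 + 174.927ms (3/7)
8. 1399.417ms @ 24/7 + 174.927ms (3/7)
9. 1574.344ms @ 27/7 + 174.927ms (3/7)
10. 1749.271ms @ 30/7 + 174.927ms (3/7)
11. 1924.198ms @ 33/7 + 174.927ms (3/7)
12. 2099.125ms @ 36/7 + 174.927ms (3/7)
13. 2274.052ms @ 39/7 + 174.927ms (3/7)
14. 2448.98ms @ 6 + 612.245ms (3/2)
15. 3061.224ms @ 15/2 + 612.245ms (3/2)
16. 3673.469ms @ 9 + 612.245ms (3/2)
17. 4285.714ms @ 21/2 + 612.245ms (3/2)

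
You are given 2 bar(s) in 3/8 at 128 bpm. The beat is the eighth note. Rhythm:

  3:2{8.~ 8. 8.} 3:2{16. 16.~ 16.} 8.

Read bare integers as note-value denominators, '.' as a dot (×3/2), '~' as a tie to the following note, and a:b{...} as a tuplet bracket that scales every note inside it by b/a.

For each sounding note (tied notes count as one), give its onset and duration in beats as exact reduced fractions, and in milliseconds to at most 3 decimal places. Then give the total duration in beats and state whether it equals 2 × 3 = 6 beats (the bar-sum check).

1) 0.0ms=0b +937.5ms=2b
2) 937.5ms=2b +468.75ms=1b
3) 1406.25ms=3b +234.375ms=1/2b
4) 1640.625ms=7/2b +468.75ms=1b
5) 2109.375ms=9/2b +703.125ms=3/2b
Σ=6b of 6 (128bpm 3/8) — PASS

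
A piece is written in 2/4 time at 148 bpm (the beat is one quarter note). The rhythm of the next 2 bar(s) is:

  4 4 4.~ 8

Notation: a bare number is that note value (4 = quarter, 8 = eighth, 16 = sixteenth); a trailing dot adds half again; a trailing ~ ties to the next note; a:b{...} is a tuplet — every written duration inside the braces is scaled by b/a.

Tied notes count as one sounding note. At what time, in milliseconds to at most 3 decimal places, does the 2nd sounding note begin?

1. 0.0ms @ 0 + 405.405ms (1)
2. 405.405ms @ 1 + 405.405ms (1)
3. 810.811ms @ 2 + 810.811ms (2)

note 2 onset = 1b = 405.405ms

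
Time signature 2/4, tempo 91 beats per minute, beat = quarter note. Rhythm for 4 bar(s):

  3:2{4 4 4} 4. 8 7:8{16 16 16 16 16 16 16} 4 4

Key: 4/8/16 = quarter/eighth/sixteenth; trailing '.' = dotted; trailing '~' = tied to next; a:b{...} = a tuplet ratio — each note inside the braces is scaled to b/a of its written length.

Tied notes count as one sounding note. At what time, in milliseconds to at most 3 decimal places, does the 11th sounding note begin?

note 11 onset = 38/7b = 3579.278ms

1. 0.0ms @ 0 + 439.56ms (2/3)
2. 439.56ms @ 2/3 + 439.56ms (2/3)
3. 879.121ms @ 4/3 + 439.56ms (2/3)
4. 1318.681ms @ 2 + 989.011ms (3/2)
5. 2307.692ms @ 7/2 + 329.67ms (1/2)
6. 2637.363ms @ 4 + 188.383ms (2/7)
7. 2825.746ms @ 30/7 + 188.383ms (2/7)
8. 3014.129ms @ 32/7 + 188.383ms (2/7)
9. 3202.512ms @ 34/7 + 188.383ms (2/7)
10. 3390.895ms @ 36/7 + 188.383ms (2/7)
11. 3579.278ms @ 38/7 + 188.383ms (2/7)
12. 3767.661ms @ 40/7 + 188.383ms (2/7)
13. 3956.044ms @ 6 + 659.341ms (1)
14. 4615.385ms @ 7 + 659.341ms (1)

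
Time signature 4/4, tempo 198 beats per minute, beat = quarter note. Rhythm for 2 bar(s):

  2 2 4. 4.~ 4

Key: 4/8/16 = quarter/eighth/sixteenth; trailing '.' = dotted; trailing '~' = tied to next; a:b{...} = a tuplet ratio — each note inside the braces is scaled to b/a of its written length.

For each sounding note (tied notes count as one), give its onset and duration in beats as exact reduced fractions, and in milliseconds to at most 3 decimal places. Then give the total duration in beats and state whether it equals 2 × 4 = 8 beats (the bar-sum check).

1) 0.0ms=0b +606.061ms=2b
2) 606.061ms=2b +606.061ms=2b
3) 1212.121ms=4b +454.545ms=3/2b
4) 1666.667ms=11/2b +757.576ms=5/2b
Σ=8b of 8 (198bpm 4/4) — PASS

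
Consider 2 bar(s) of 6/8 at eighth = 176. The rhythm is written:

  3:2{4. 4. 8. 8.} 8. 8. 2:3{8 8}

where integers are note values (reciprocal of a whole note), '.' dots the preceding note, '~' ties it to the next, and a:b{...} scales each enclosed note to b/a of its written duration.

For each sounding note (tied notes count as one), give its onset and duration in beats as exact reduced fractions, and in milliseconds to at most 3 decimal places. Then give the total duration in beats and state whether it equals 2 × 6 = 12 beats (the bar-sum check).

1) 0.0ms=0b +681.818ms=2b
2) 681.818ms=2b +681.818ms=2b
3) 1363.636ms=4b +340.909ms=1b
4) 1704.545ms=5b +340.909ms=1b
5) 2045.455ms=6b +511.364ms=3/2b
6) 2556.818ms=15/2b +511.364ms=3/2b
7) 3068.182ms=9b +511.364ms=3/2b
8) 3579.545ms=21/2b +511.364ms=3/2b
Σ=12b of 12 (176bpm 6/8) — PASS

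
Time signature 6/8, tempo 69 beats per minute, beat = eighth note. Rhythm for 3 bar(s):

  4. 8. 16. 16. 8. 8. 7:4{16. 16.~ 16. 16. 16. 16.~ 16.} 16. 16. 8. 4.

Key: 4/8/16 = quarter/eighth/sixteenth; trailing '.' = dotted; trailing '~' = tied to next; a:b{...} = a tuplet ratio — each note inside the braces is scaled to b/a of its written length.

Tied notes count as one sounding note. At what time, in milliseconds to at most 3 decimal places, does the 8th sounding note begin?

1. 0.0ms @ 0 + 2608.696ms (3)
2. 2608.696ms @ 3 + 1304.348ms (3/2)
3. 3913.043ms @ 9/2 + 652.174ms (3/4)
4. 4565.217ms @ 21/4 + 652.174ms (3/4)
5. 5217.391ms @ 6 + 1304.348ms (3/2)
6. 6521.739ms @ 15/2 + 1304.348ms (3/2)
7. 7826.087ms @ 9 + 372.671ms (3/7)
8. 8198.758ms @ 66/7 + 745.342ms (6/7)
9. 8944.099ms @ 72/7 + 372.671ms (3/7)
10. 9316.77ms @ 75/7 + 372.671ms (3/7)
11. 9689.441ms @ 78/7 + 745.342ms (6/7)
12. 10434.783ms @ 12 + 652.174ms (3/4)
13. 11086.957ms @ 51/4 + 652.174ms (3/4)
14. 11739.13ms @ 27/2 + 1304.348ms (3/2)
15. 13043.478ms @ 15 + 2608.696ms (3)

note 8 onset = 66/7b = 8198.758ms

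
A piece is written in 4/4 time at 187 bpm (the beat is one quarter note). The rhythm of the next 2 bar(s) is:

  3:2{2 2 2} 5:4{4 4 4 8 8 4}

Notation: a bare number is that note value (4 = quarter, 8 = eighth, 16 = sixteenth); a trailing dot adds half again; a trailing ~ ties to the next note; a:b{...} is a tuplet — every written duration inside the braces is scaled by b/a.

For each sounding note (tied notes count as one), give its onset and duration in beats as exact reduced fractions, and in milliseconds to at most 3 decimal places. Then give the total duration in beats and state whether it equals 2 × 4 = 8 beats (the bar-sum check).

1) 0.0ms=0b +427.807ms=4/3b
2) 427.807ms=4/3b +427.807ms=4/3b
3) 855.615ms=8/3b +427.807ms=4/3b
4) 1283.422ms=4b +256.684ms=4/5b
5) 1540.107ms=24/5b +256.684ms=4/5b
6) 1796.791ms=28/5b +256.684ms=4/5b
7) 2053.476ms=32/5b +128.342ms=2/5b
8) 2181.818ms=34/5b +128.342ms=2/5b
9) 2310.16ms=36/5b +256.684ms=4/5b
Σ=8b of 8 (187bpm 4/4) — PASS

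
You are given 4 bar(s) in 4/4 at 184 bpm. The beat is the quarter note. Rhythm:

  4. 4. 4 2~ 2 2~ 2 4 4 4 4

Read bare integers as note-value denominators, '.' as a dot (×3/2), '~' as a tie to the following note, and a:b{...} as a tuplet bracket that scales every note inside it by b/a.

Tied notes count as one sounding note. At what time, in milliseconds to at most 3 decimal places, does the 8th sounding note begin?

1. 0.0ms @ 0 + 489.13ms (3/2)
2. 489.13ms @ 3/2 + 489.13ms (3/2)
3. 978.261ms @ 3 + 326.087ms (1)
4. 1304.348ms @ 4 + 1304.348ms (4)
5. 2608.696ms @ 8 + 1304.348ms (4)
6. 3913.043ms @ 12 + 326.087ms (1)
7. 4239.13ms @ 13 + 326.087ms (1)
8. 4565.217ms @ 14 + 326.087ms (1)
9. 4891.304ms @ 15 + 326.087ms (1)

note 8 onset = 14b = 4565.217ms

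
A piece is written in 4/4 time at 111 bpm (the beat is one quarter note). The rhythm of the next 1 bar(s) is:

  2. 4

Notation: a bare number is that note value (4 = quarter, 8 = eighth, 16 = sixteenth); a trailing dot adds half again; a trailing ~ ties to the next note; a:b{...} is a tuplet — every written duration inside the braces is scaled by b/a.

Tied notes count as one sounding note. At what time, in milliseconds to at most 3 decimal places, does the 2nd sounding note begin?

note 2 onset = 3b = 1621.622ms

1. 0.0ms @ 0 + 1621.622ms (3)
2. 1621.622ms @ 3 + 540.541ms (1)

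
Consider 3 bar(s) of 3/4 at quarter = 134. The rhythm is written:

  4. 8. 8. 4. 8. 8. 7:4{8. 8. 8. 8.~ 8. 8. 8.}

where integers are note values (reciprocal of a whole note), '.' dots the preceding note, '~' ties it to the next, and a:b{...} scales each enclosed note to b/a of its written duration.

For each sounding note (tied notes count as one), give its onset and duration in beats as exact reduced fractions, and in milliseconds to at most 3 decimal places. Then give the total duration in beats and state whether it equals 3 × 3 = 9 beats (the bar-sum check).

1) 0.0ms=0b +671.642ms=3/2b
2) 671.642ms=3/2b +335.821ms=3/4b
3) 1007.463ms=9/4b +335.821ms=3/4b
4) 1343.284ms=3b +671.642ms=3/2b
5) 2014.925ms=9/2b +335.821ms=3/4b
6) 2350.746ms=21/4b +335.821ms=3/4b
7) 2686.567ms=6b +191.898ms=3/7b
8) 2878.465ms=45/7b +191.898ms=3/7b
9) 3070.362ms=48/7b +191.898ms=3/7b
10) 3262.26ms=51/7b +383.795ms=6/7b
11) 3646.055ms=57/7b +191.898ms=3/7b
12) 3837.953ms=60/7b +191.898ms=3/7b
Σ=9b of 9 (134bpm 3/4) — PASS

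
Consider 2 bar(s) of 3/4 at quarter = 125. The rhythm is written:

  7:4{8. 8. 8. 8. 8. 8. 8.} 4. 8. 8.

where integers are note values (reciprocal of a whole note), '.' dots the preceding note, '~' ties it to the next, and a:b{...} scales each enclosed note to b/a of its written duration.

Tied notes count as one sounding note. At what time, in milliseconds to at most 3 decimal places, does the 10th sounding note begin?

1. 0.0ms @ 0 + 205.714ms (3/7)
2. 205.714ms @ 3/7 + 205.714ms (3/7)
3. 411.429ms @ 6/7 + 205.714ms (3/7)
4. 617.143ms @ 9/7 + 205.714ms (3/7)
5. 822.857ms @ 12/7 + 205.714ms (3/7)
6. 1028.571ms @ 15/7 + 205.714ms (3/7)
7. 1234.286ms @ 18/7 + 205.714ms (3/7)
8. 1440.0ms @ 3 + 720.0ms (3/2)
9. 2160.0ms @ 9/2 + 360.0ms (3/4)
10. 2520.0ms @ 21/4 + 360.0ms (3/4)

note 10 onset = 21/4b = 2520.0ms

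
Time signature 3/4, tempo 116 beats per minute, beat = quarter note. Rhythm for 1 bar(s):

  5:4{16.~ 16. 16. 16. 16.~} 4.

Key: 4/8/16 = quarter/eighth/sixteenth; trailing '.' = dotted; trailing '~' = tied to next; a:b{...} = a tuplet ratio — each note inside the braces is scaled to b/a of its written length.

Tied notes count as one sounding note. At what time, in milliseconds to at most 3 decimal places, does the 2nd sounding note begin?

1. 0.0ms @ 0 + 310.345ms (3/5)
2. 310.345ms @ 3/5 + 155.172ms (3/10)
3. 465.517ms @ 9/10 + 155.172ms (3/10)
4. 620.69ms @ 6/5 + 931.034ms (9/5)

note 2 onset = 3/5b = 310.345ms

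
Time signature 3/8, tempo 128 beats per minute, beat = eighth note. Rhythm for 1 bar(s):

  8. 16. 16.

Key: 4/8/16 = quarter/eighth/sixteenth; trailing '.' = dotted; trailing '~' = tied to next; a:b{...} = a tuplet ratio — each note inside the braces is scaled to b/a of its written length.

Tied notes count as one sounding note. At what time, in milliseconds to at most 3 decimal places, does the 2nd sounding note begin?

1. 0.0ms @ 0 + 703.125ms (3/2)
2. 703.125ms @ 3/2 + 351.562ms (3/4)
3. 1054.688ms @ 9/4 + 351.562ms (3/4)

note 2 onset = 3/2b = 703.125ms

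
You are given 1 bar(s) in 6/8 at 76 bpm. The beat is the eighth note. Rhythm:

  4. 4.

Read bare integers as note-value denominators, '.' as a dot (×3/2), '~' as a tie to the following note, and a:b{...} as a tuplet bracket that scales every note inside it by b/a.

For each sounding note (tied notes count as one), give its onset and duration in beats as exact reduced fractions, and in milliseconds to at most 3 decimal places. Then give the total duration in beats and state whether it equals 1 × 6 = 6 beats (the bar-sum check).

1) 0.0ms=0b +2368.421ms=3b
2) 2368.421ms=3b +2368.421ms=3b
Σ=6b of 6 (76bpm 6/8) — PASS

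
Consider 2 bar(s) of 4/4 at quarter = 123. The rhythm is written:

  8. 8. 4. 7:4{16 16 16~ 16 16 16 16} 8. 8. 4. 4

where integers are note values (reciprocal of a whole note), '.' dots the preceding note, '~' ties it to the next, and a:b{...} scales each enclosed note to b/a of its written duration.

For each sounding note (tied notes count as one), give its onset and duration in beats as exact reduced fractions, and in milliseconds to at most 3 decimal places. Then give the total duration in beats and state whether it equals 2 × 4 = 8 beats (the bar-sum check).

1) 0.0ms=0b +365.854ms=3/4b
2) 365.854ms=3/4b +365.854ms=3/4b
3) 731.707ms=3/2b +731.707ms=3/2b
4) 1463.415ms=3b +69.686ms=1/7b
5) 1533.101ms=22/7b +69.686ms=1/7b
6) 1602.787ms=23/7b +139.373ms=2/7b
7) 1742.16ms=25/7b +69.686ms=1/7b
8) 1811.847ms=26/7b +69.686ms=1/7b
9) 1881.533ms=27/7b +69.686ms=1/7b
10) 1951.22ms=4b +365.854ms=3/4b
11) 2317.073ms=19/4b +365.854ms=3/4b
12) 2682.927ms=11/2b +731.707ms=3/2b
13) 3414.634ms=7b +487.805ms=1b
Σ=8b of 8 (123bpm 4/4) — PASS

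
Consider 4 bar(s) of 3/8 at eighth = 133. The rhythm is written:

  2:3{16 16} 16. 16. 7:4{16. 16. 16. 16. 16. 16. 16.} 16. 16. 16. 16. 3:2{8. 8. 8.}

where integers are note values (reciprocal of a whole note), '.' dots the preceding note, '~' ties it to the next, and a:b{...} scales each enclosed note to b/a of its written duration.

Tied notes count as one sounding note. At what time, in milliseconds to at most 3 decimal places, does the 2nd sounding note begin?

1. 0.0ms @ 0 + 338.346ms (3/4)
2. 338.346ms @ 3/4 + 338.346ms (3/4)
3. 676.692ms @ 3/2 + 338.346ms (3/4)
4. 1015.038ms @ 9/4 + 338.346ms (3/4)
5. 1353.383ms @ 3 + 193.34ms (3/7)
6. 1546.724ms @ 24/7 + 193.34ms (3/7)
7. 1740.064ms @ 27/7 + 193.34ms (3/7)
8. 1933.405ms @ 30/7 + 193.34ms (3/7)
9. 2126.745ms @ 33/7 + 193.34ms (3/7)
10. 2320.086ms @ 36/7 + 193.34ms (3/7)
11. 2513.426ms @ 39/7 + 193.34ms (3/7)
12. 2706.767ms @ 6 + 338.346ms (3/4)
13. 3045.113ms @ 27/4 + 338.346ms (3/4)
14. 3383.459ms @ 15/2 + 338.346ms (3/4)
15. 3721.805ms @ 33/4 + 338.346ms (3/4)
16. 4060.15ms @ 9 + 451.128ms (1)
17. 4511.278ms @ 10 + 451.128ms (1)
18. 4962.406ms @ 11 + 451.128ms (1)

note 2 onset = 3/4b = 338.346ms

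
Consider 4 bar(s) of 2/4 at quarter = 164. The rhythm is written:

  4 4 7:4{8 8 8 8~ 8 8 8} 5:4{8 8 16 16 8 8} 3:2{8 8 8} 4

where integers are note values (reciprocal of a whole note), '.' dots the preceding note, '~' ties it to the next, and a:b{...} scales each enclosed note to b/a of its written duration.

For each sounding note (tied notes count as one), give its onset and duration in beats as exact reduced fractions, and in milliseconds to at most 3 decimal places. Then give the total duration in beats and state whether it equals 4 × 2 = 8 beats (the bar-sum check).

1) 0.0ms=0b +365.854ms=1b
2) 365.854ms=1b +365.854ms=1b
3) 731.707ms=2b +104.53ms=2/7b
4) 836.237ms=16/7b +104.53ms=2/7b
5) 940.767ms=18/7b +104.53ms=2/7b
6) 1045.296ms=20/7b +209.059ms=4/7b
7) 1254.355ms=24/7b +104.53ms=2/7b
8) 1358.885ms=26/7b +104.53ms=2/7b
9) 1463.415ms=4b +146.341ms=2/5b
10) 1609.756ms=22/5b +146.341ms=2/5b
11) 1756.098ms=24/5b +73.171ms=1/5b
12) 1829.268ms=5b +73.171ms=1/5b
13) 1902.439ms=26/5b +146.341ms=2/5b
14) 2048.78ms=28/5b +146.341ms=2/5b
15) 2195.122ms=6b +121.951ms=1/3b
16) 2317.073ms=19/3b +121.951ms=1/3b
17) 2439.024ms=20/3b +121.951ms=1/3b
18) 2560.976ms=7b +365.854ms=1b
Σ=8b of 8 (164bpm 2/4) — PASS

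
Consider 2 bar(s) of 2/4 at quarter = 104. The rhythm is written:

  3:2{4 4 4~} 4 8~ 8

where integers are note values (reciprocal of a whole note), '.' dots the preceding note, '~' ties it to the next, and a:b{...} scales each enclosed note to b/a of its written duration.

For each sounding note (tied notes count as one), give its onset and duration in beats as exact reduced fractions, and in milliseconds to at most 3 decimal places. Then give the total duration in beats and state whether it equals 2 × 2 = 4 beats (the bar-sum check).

1) 0.0ms=0b +384.615ms=2/3b
2) 384.615ms=2/3b +384.615ms=2/3b
3) 769.231ms=4/3b +961.538ms=5/3b
4) 1730.769ms=3b +576.923ms=1b
Σ=4b of 4 (104bpm 2/4) — PASS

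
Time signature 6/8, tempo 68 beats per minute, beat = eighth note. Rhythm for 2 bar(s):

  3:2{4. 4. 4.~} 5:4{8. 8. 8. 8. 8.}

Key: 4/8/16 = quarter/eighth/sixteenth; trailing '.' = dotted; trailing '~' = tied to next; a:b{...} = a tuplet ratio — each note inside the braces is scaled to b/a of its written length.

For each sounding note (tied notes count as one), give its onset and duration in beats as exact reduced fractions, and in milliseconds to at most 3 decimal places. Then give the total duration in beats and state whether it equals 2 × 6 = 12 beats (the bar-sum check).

1) 0.0ms=0b +1764.706ms=2b
2) 1764.706ms=2b +1764.706ms=2b
3) 3529.412ms=4b +2823.529ms=16/5b
4) 6352.941ms=36/5b +1058.824ms=6/5b
5) 7411.765ms=42/5b +1058.824ms=6/5b
6) 8470.588ms=48/5b +1058.824ms=6/5b
7) 9529.412ms=54/5b +1058.824ms=6/5b
Σ=12b of 12 (68bpm 6/8) — PASS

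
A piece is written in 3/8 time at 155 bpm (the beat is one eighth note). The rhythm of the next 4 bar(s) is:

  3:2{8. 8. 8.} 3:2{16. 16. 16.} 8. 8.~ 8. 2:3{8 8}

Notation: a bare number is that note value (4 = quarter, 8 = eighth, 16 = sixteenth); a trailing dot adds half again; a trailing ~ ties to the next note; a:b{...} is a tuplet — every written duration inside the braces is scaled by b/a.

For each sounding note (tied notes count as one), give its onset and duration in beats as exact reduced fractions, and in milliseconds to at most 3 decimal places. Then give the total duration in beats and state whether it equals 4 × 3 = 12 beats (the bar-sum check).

1) 0.0ms=0b +387.097ms=1b
2) 387.097ms=1b +387.097ms=1b
3) 774.194ms=2b +387.097ms=1b
4) 1161.29ms=3b +193.548ms=1/2b
5) 1354.839ms=7/2b +193.548ms=1/2b
6) 1548.387ms=4b +193.548ms=1/2b
7) 1741.935ms=9/2b +580.645ms=3/2b
8) 2322.581ms=6b +1161.29ms=3b
9) 3483.871ms=9b +580.645ms=3/2b
10) 4064.516ms=21/2b +580.645ms=3/2b
Σ=12b of 12 (155bpm 3/8) — PASS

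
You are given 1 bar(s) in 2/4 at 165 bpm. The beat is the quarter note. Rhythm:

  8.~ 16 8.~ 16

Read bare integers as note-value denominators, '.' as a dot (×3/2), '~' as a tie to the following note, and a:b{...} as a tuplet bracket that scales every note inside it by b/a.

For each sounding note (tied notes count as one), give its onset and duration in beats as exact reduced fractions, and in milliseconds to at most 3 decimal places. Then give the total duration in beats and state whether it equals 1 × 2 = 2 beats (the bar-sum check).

1) 0.0ms=0b +363.636ms=1b
2) 363.636ms=1b +363.636ms=1b
Σ=2b of 2 (165bpm 2/4) — PASS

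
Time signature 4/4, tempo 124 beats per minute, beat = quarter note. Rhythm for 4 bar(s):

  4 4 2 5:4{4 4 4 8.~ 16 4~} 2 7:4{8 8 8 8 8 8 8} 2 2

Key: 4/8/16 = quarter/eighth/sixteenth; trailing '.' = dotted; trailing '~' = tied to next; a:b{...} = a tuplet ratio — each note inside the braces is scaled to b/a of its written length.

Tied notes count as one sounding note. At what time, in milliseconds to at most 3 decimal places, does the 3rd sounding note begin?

note 3 onset = 2b = 967.742ms

1. 0.0ms @ 0 + 483.871ms (1)
2. 483.871ms @ 1 + 483.871ms (1)
3. 967.742ms @ 2 + 967.742ms (2)
4. 1935.484ms @ 4 + 387.097ms (4/5)
5. 2322.581ms @ 24/5 + 387.097ms (4/5)
6. 2709.677ms @ 28/5 + 387.097ms (4/5)
7. 3096.774ms @ 32/5 + 387.097ms (4/5)
8. 3483.871ms @ 36/5 + 1354.839ms (14/5)
9. 4838.71ms @ 10 + 138.249ms (2/7)
10. 4976.959ms @ 72/7 + 138.249ms (2/7)
11. 5115.207ms @ 74/7 + 138.249ms (2/7)
12. 5253.456ms @ 76/7 + 138.249ms (2/7)
13. 5391.705ms @ 78/7 + 138.249ms (2/7)
14. 5529.954ms @ 80/7 + 138.249ms (2/7)
15. 5668.203ms @ 82/7 + 138.249ms (2/7)
16. 5806.452ms @ 12 + 967.742ms (2)
17. 6774.194ms @ 14 + 967.742ms (2)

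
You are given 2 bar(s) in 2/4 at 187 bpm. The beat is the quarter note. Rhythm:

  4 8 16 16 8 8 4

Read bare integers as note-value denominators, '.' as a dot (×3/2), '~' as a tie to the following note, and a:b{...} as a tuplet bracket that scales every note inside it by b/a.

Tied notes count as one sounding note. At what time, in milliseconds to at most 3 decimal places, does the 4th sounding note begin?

note 4 onset = 7/4b = 561.497ms

1. 0.0ms @ 0 + 320.856ms (1)
2. 320.856ms @ 1 + 160.428ms (1/2)
3. 481.283ms @ 3/2 + 80.214ms (1/4)
4. 561.497ms @ 7/4 + 80.214ms (1/4)
5. 641.711ms @ 2 + 160.428ms (1/2)
6. 802.139ms @ 5/2 + 160.428ms (1/2)
7. 962.567ms @ 3 + 320.856ms (1)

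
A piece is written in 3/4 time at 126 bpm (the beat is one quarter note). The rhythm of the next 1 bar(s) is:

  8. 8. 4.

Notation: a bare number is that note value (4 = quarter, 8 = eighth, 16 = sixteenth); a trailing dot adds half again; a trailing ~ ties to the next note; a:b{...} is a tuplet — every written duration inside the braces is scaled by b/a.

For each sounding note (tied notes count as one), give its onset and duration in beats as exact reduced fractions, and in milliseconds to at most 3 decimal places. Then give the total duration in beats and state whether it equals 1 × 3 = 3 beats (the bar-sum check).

1) 0.0ms=0b +357.143ms=3/4b
2) 357.143ms=3/4b +357.143ms=3/4b
3) 714.286ms=3/2b +714.286ms=3/2b
Σ=3b of 3 (126bpm 3/4) — PASS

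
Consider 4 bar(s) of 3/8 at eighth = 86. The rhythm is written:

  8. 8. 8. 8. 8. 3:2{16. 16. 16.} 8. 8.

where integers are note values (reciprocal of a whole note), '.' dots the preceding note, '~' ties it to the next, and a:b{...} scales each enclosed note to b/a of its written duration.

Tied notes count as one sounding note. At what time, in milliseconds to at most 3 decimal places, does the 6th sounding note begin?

1. 0.0ms @ 0 + 1046.512ms (3/2)
2. 1046.512ms @ 3/2 + 1046.512ms (3/2)
3. 2093.023ms @ 3 + 1046.512ms (3/2)
4. 3139.535ms @ 9/2 + 1046.512ms (3/2)
5. 4186.047ms @ 6 + 1046.512ms (3/2)
6. 5232.558ms @ 15/2 + 348.837ms (1/2)
7. 5581.395ms @ 8 + 348.837ms (1/2)
8. 5930.233ms @ 17/2 + 348.837ms (1/2)
9. 6279.07ms @ 9 + 1046.512ms (3/2)
10. 7325.581ms @ 21/2 + 1046.512ms (3/2)

note 6 onset = 15/2b = 5232.558ms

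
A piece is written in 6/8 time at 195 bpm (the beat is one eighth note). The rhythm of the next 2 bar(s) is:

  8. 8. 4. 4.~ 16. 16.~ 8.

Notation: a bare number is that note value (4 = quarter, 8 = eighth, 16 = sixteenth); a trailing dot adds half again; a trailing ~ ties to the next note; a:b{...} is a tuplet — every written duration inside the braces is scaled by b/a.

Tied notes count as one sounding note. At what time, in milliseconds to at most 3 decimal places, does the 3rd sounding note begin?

1. 0.0ms @ 0 + 461.538ms (3/2)
2. 461.538ms @ 3/2 + 461.538ms (3/2)
3. 923.077ms @ 3 + 923.077ms (3)
4. 1846.154ms @ 6 + 1153.846ms (15/4)
5. 3000.0ms @ 39/4 + 692.308ms (9/4)

note 3 onset = 3b = 923.077ms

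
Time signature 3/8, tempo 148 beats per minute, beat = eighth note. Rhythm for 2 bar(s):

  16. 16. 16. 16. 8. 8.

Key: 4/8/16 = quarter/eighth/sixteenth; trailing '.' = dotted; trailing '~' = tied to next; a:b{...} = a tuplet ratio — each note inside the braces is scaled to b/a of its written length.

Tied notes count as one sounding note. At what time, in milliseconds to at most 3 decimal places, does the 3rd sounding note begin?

note 3 onset = 3/2b = 608.108ms

1. 0.0ms @ 0 + 304.054ms (3/4)
2. 304.054ms @ 3/4 + 304.054ms (3/4)
3. 608.108ms @ 3/2 + 304.054ms (3/4)
4. 912.162ms @ 9/4 + 304.054ms (3/4)
5. 1216.216ms @ 3 + 608.108ms (3/2)
6. 1824.324ms @ 9/2 + 608.108ms (3/2)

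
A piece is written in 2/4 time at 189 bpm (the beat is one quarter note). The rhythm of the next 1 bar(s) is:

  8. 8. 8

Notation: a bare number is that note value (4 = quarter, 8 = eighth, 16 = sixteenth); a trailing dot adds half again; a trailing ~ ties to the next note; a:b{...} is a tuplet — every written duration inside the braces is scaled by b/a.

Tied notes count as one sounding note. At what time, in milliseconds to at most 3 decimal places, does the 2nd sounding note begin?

note 2 onset = 3/4b = 238.095ms

1. 0.0ms @ 0 + 238.095ms (3/4)
2. 238.095ms @ 3/4 + 238.095ms (3/4)
3. 476.19ms @ 3/2 + 158.73ms (1/2)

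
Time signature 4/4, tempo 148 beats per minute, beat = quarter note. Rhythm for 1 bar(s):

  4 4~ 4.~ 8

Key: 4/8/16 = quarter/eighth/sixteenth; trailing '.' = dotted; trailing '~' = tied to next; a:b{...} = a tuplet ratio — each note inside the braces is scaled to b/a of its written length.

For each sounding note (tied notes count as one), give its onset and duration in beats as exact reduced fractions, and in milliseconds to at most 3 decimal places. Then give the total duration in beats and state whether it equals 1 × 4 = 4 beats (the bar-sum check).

1) 0.0ms=0b +405.405ms=1b
2) 405.405ms=1b +1216.216ms=3b
Σ=4b of 4 (148bpm 4/4) — PASS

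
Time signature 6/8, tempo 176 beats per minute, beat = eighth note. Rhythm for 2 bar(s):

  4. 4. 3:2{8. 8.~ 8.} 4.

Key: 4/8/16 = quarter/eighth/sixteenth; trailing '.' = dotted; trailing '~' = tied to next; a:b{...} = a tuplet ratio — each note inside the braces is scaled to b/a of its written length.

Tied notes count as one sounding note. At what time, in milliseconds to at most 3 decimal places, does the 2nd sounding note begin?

1. 0.0ms @ 0 + 1022.727ms (3)
2. 1022.727ms @ 3 + 1022.727ms (3)
3. 2045.455ms @ 6 + 340.909ms (1)
4. 2386.364ms @ 7 + 681.818ms (2)
5. 3068.182ms @ 9 + 1022.727ms (3)

note 2 onset = 3b = 1022.727ms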